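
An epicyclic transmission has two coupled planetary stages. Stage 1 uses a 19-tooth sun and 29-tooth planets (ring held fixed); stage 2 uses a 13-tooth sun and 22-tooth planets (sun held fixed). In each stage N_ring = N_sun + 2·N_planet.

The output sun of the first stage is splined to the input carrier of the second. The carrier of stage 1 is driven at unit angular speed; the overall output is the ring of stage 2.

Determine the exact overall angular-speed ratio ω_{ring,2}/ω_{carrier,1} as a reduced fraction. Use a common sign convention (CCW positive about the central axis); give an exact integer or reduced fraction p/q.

2240/361

Stage 1: N_ring = 19 + 2·29 = 77
Stage 1: 19(ω_s−ω_c) = −77(ω_r−ω_c),  ω_r=0, ω_c=1
Stage 1: ω_s = 1 − (77/19)(0−1) = 96/19
  ⇒ ω_s¹/ω_c¹ = 96/19
Stage 2: N_ring = 13 + 2·22 = 57
Stage 2: 13(ω_s−ω_c) = −57(ω_r−ω_c),  ω_s=0, ω_c=1
Stage 2: ω_r = 1 − (13/57)(0−1) = 70/57
  ⇒ ω_r²/ω_c² = 70/57
Coupling ω_c² = ω_s¹ ⇒ overall = 96/19 × 70/57 = 2240/361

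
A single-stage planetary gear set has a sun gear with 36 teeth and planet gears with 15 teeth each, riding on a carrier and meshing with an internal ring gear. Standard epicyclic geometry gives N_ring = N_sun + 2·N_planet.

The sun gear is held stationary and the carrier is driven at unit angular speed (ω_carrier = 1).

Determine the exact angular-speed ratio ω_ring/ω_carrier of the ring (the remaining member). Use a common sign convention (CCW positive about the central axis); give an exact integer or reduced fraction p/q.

17/11

N_ring = 36 + 2·15 = 66
36(ω_s−ω_c) = −66(ω_r−ω_c),  ω_s=0, ω_c=1
ω_r = 1 − (36/66)(0−1) = 17/11
ω_r/ω_c = 17/11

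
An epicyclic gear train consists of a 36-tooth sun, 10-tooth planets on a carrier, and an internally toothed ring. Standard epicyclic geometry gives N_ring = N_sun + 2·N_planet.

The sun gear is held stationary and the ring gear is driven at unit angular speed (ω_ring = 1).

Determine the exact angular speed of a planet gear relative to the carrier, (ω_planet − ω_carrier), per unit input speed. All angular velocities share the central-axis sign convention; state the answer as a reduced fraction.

252/115

N_ring = 36 + 2·10 = 56
36(ω_s−ω_c) = −56(ω_r−ω_c),  ω_s=0, ω_r=1
36(0−ω_c) = −56(1−ω_c)  ⇒  92ω_c = 56  ⇒  ω_c = 14/23
sun–planet: 36·(0−14/23) = −10·(ω_p−ω_c)  ⇒  ω_p−ω_c = −(36/10)·(-14/23) = 252/115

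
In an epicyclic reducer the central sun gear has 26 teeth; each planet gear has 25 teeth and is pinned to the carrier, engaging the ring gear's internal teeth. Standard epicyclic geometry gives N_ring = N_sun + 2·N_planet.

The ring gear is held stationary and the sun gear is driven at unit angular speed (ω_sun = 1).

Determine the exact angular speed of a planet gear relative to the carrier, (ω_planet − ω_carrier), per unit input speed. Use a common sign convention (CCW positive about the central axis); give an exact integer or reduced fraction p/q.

-988/1275

N_ring = 26 + 2·25 = 76
26(ω_s−ω_c) = −76(ω_r−ω_c),  ω_r=0, ω_s=1
26(1−ω_c) = −76(0−ω_c)  ⇒  102ω_c = 26  ⇒  ω_c = 13/51
sun–planet: 26·(1−13/51) = −25·(ω_p−ω_c)  ⇒  ω_p−ω_c = −(26/25)·(38/51) = -988/1275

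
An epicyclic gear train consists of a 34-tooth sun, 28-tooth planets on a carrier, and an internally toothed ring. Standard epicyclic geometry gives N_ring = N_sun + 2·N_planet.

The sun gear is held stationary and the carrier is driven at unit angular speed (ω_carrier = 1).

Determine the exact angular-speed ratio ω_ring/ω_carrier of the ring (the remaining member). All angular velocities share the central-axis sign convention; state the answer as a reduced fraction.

62/45

N_ring = 34 + 2·28 = 90
34(ω_s−ω_c) = −90(ω_r−ω_c),  ω_s=0, ω_c=1
ω_r = 1 − (34/90)(0−1) = 62/45
ω_r/ω_c = 62/45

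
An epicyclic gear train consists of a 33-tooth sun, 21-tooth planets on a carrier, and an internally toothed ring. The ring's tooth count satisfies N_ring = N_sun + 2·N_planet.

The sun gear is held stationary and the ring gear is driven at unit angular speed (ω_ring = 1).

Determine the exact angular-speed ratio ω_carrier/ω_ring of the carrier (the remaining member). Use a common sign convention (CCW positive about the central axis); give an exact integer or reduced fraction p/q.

25/36

N_ring = 33 + 2·21 = 75
33(ω_s−ω_c) = −75(ω_r−ω_c),  ω_s=0, ω_r=1
33(0−ω_c) = −75(1−ω_c)  ⇒  108ω_c = 75  ⇒  ω_c = 25/36
ω_c/ω_r = 25/36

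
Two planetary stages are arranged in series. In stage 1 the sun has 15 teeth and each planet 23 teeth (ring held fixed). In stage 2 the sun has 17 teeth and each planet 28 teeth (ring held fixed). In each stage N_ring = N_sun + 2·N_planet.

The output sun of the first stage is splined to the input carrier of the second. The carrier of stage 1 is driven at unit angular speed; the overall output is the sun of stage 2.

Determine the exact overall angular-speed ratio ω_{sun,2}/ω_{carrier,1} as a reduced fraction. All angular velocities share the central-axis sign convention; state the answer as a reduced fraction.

Stage 1: N_ring = 15 + 2·23 = 61
Stage 1: 15(ω_s−ω_c) = −61(ω_r−ω_c),  ω_r=0, ω_c=1
Stage 1: ω_s = 1 − (61/15)(0−1) = 76/15
  ⇒ ω_s¹/ω_c¹ = 76/15
Stage 2: N_ring = 17 + 2·28 = 73
Stage 2: 17(ω_s−ω_c) = −73(ω_r−ω_c),  ω_r=0, ω_c=1
Stage 2: ω_s = 1 − (73/17)(0−1) = 90/17
  ⇒ ω_s²/ω_c² = 90/17
Coupling ω_c² = ω_s¹ ⇒ overall = 76/15 × 90/17 = 456/17

456/17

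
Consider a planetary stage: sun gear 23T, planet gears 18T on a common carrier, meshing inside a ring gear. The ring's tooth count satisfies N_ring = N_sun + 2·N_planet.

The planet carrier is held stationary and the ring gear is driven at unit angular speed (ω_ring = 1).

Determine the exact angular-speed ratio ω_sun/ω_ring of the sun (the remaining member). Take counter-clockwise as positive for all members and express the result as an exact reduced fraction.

N_ring = 23 + 2·18 = 59
23(ω_s−ω_c) = −59(ω_r−ω_c),  ω_c=0, ω_r=1
ω_s = 0 − (59/23)(1−0) = -59/23
ω_s/ω_r = -59/23

-59/23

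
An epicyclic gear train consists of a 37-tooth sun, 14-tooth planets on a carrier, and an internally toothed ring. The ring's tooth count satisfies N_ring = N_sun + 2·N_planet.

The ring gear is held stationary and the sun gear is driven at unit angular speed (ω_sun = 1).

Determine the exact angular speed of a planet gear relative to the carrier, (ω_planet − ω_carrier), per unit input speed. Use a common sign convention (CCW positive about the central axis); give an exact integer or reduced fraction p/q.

N_ring = 37 + 2·14 = 65
37(ω_s−ω_c) = −65(ω_r−ω_c),  ω_r=0, ω_s=1
37(1−ω_c) = −65(0−ω_c)  ⇒  102ω_c = 37  ⇒  ω_c = 37/102
sun–planet: 37·(1−37/102) = −14·(ω_p−ω_c)  ⇒  ω_p−ω_c = −(37/14)·(65/102) = -2405/1428

-2405/1428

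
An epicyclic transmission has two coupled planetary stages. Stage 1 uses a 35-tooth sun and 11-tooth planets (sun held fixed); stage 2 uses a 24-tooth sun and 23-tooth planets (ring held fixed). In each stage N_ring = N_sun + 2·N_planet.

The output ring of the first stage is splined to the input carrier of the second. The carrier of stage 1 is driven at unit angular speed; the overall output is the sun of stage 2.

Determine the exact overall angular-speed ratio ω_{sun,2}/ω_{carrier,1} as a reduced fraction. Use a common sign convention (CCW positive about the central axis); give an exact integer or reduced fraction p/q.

1081/171

Stage 1: N_ring = 35 + 2·11 = 57
Stage 1: 35(ω_s−ω_c) = −57(ω_r−ω_c),  ω_s=0, ω_c=1
Stage 1: ω_r = 1 − (35/57)(0−1) = 92/57
  ⇒ ω_r¹/ω_c¹ = 92/57
Stage 2: N_ring = 24 + 2·23 = 70
Stage 2: 24(ω_s−ω_c) = −70(ω_r−ω_c),  ω_r=0, ω_c=1
Stage 2: ω_s = 1 − (70/24)(0−1) = 47/12
  ⇒ ω_s²/ω_c² = 47/12
Coupling ω_c² = ω_r¹ ⇒ overall = 92/57 × 47/12 = 1081/171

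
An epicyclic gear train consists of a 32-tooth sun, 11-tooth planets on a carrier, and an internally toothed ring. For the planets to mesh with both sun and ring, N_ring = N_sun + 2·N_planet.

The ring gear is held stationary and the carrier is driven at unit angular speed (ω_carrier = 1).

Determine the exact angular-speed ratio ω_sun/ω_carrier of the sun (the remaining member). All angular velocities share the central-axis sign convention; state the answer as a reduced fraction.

43/16

N_ring = 32 + 2·11 = 54
32(ω_s−ω_c) = −54(ω_r−ω_c),  ω_r=0, ω_c=1
ω_s = 1 − (54/32)(0−1) = 43/16
ω_s/ω_c = 43/16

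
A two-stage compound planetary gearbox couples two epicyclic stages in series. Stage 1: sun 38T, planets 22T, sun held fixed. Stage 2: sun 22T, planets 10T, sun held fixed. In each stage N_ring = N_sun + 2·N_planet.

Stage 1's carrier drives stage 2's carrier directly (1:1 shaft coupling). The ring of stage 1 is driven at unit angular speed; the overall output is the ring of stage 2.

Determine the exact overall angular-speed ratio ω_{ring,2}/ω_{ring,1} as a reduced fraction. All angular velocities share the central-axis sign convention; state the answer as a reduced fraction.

328/315

Stage 1: N_ring = 38 + 2·22 = 82
Stage 1: 38(ω_s−ω_c) = −82(ω_r−ω_c),  ω_s=0, ω_r=1
Stage 1: 38(0−ω_c) = −82(1−ω_c)  ⇒  120ω_c = 82  ⇒  ω_c = 41/60
  ⇒ ω_c¹/ω_r¹ = 41/60
Stage 2: N_ring = 22 + 2·10 = 42
Stage 2: 22(ω_s−ω_c) = −42(ω_r−ω_c),  ω_s=0, ω_c=1
Stage 2: ω_r = 1 − (22/42)(0−1) = 32/21
  ⇒ ω_r²/ω_c² = 32/21
Coupling ω_c² = ω_c¹ ⇒ overall = 41/60 × 32/21 = 328/315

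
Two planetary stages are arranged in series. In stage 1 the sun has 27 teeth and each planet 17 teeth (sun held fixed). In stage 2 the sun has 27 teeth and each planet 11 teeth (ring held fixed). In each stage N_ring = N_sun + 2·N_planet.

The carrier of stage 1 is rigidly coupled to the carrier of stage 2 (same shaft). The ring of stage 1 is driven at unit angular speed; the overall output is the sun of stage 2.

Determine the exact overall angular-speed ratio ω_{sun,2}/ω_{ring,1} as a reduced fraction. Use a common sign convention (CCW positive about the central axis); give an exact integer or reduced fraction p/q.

Stage 1: N_ring = 27 + 2·17 = 61
Stage 1: 27(ω_s−ω_c) = −61(ω_r−ω_c),  ω_s=0, ω_r=1
Stage 1: 27(0−ω_c) = −61(1−ω_c)  ⇒  88ω_c = 61  ⇒  ω_c = 61/88
  ⇒ ω_c¹/ω_r¹ = 61/88
Stage 2: N_ring = 27 + 2·11 = 49
Stage 2: 27(ω_s−ω_c) = −49(ω_r−ω_c),  ω_r=0, ω_c=1
Stage 2: ω_s = 1 − (49/27)(0−1) = 76/27
  ⇒ ω_s²/ω_c² = 76/27
Coupling ω_c² = ω_c¹ ⇒ overall = 61/88 × 76/27 = 1159/594

1159/594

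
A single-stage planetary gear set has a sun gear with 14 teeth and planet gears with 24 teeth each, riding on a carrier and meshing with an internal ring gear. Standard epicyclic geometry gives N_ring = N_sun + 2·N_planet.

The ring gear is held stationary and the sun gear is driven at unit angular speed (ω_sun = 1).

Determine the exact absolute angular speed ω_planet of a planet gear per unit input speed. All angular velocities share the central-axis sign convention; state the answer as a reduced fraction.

-7/24

N_ring = 14 + 2·24 = 62
14(ω_s−ω_c) = −62(ω_r−ω_c),  ω_r=0, ω_s=1
14(1−ω_c) = −62(0−ω_c)  ⇒  76ω_c = 14  ⇒  ω_c = 7/38
sun–planet: 14·(1−7/38) = −24·(ω_p−ω_c)  ⇒  ω_p−ω_c = −(14/24)·(31/38) = -217/456
ω_p = 7/38 − 217/456 = -7/24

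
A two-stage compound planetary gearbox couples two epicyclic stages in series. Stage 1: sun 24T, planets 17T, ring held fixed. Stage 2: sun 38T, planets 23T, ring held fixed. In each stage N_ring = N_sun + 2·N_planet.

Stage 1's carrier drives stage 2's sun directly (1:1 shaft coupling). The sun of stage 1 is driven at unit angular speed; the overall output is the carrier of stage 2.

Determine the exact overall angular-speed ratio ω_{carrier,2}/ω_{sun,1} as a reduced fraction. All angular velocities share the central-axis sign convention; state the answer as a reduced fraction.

228/2501

Stage 1: N_ring = 24 + 2·17 = 58
Stage 1: 24(ω_s−ω_c) = −58(ω_r−ω_c),  ω_r=0, ω_s=1
Stage 1: 24(1−ω_c) = −58(0−ω_c)  ⇒  82ω_c = 24  ⇒  ω_c = 12/41
  ⇒ ω_c¹/ω_s¹ = 12/41
Stage 2: N_ring = 38 + 2·23 = 84
Stage 2: 38(ω_s−ω_c) = −84(ω_r−ω_c),  ω_r=0, ω_s=1
Stage 2: 38(1−ω_c) = −84(0−ω_c)  ⇒  122ω_c = 38  ⇒  ω_c = 19/61
  ⇒ ω_c²/ω_s² = 19/61
Coupling ω_s² = ω_c¹ ⇒ overall = 12/41 × 19/61 = 228/2501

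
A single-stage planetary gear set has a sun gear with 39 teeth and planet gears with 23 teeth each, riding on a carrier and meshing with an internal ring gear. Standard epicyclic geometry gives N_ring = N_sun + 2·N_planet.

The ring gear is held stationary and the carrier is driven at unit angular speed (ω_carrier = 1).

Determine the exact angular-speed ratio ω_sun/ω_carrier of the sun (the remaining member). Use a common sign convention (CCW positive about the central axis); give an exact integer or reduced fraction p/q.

N_ring = 39 + 2·23 = 85
39(ω_s−ω_c) = −85(ω_r−ω_c),  ω_r=0, ω_c=1
ω_s = 1 − (85/39)(0−1) = 124/39
ω_s/ω_c = 124/39

124/39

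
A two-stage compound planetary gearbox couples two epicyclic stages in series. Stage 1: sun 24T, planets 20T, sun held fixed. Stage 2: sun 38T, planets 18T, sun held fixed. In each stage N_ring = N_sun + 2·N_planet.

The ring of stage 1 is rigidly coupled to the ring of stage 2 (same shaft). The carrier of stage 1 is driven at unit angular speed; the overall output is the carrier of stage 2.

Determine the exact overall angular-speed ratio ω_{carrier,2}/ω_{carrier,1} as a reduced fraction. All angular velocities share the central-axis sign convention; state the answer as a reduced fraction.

Stage 1: N_ring = 24 + 2·20 = 64
Stage 1: 24(ω_s−ω_c) = −64(ω_r−ω_c),  ω_s=0, ω_c=1
Stage 1: ω_r = 1 − (24/64)(0−1) = 11/8
  ⇒ ω_r¹/ω_c¹ = 11/8
Stage 2: N_ring = 38 + 2·18 = 74
Stage 2: 38(ω_s−ω_c) = −74(ω_r−ω_c),  ω_s=0, ω_r=1
Stage 2: 38(0−ω_c) = −74(1−ω_c)  ⇒  112ω_c = 74  ⇒  ω_c = 37/56
  ⇒ ω_c²/ω_r² = 37/56
Coupling ω_r² = ω_r¹ ⇒ overall = 11/8 × 37/56 = 407/448

407/448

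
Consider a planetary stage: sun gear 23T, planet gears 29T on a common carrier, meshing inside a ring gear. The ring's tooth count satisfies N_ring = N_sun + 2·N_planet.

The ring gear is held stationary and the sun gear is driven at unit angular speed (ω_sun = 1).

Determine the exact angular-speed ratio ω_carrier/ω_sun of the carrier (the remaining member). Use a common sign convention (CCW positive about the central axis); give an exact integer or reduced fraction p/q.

23/104

N_ring = 23 + 2·29 = 81
23(ω_s−ω_c) = −81(ω_r−ω_c),  ω_r=0, ω_s=1
23(1−ω_c) = −81(0−ω_c)  ⇒  104ω_c = 23  ⇒  ω_c = 23/104
ω_c/ω_s = 23/104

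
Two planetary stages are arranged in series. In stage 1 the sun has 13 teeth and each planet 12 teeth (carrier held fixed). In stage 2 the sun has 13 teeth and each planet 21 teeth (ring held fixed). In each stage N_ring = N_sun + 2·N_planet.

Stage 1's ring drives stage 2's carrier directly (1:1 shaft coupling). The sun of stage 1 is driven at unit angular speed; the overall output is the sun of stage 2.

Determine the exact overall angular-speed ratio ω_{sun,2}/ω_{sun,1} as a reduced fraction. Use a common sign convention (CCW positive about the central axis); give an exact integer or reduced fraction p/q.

Stage 1: N_ring = 13 + 2·12 = 37
Stage 1: 13(ω_s−ω_c) = −37(ω_r−ω_c),  ω_c=0, ω_s=1
Stage 1: ω_r = 0 − (13/37)(1−0) = -13/37
  ⇒ ω_r¹/ω_s¹ = -13/37
Stage 2: N_ring = 13 + 2·21 = 55
Stage 2: 13(ω_s−ω_c) = −55(ω_r−ω_c),  ω_r=0, ω_c=1
Stage 2: ω_s = 1 − (55/13)(0−1) = 68/13
  ⇒ ω_s²/ω_c² = 68/13
Coupling ω_c² = ω_r¹ ⇒ overall = -13/37 × 68/13 = -68/37

-68/37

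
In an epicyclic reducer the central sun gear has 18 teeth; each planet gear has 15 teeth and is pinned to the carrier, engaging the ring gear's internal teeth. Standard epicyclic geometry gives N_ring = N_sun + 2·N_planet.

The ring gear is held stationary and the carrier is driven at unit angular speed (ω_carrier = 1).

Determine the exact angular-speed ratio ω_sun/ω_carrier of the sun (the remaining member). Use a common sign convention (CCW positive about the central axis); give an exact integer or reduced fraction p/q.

N_ring = 18 + 2·15 = 48
18(ω_s−ω_c) = −48(ω_r−ω_c),  ω_r=0, ω_c=1
ω_s = 1 − (48/18)(0−1) = 11/3
ω_s/ω_c = 11/3

11/3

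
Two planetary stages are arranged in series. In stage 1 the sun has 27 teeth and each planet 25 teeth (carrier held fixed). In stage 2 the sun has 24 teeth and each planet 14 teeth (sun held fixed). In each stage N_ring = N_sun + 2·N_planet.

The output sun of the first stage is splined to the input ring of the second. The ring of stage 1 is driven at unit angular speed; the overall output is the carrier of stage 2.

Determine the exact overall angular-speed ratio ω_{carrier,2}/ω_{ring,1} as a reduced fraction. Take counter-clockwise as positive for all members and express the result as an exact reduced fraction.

-1001/513

Stage 1: N_ring = 27 + 2·25 = 77
Stage 1: 27(ω_s−ω_c) = −77(ω_r−ω_c),  ω_c=0, ω_r=1
Stage 1: ω_s = 0 − (77/27)(1−0) = -77/27
  ⇒ ω_s¹/ω_r¹ = -77/27
Stage 2: N_ring = 24 + 2·14 = 52
Stage 2: 24(ω_s−ω_c) = −52(ω_r−ω_c),  ω_s=0, ω_r=1
Stage 2: 24(0−ω_c) = −52(1−ω_c)  ⇒  76ω_c = 52  ⇒  ω_c = 13/19
  ⇒ ω_c²/ω_r² = 13/19
Coupling ω_r² = ω_s¹ ⇒ overall = -77/27 × 13/19 = -1001/513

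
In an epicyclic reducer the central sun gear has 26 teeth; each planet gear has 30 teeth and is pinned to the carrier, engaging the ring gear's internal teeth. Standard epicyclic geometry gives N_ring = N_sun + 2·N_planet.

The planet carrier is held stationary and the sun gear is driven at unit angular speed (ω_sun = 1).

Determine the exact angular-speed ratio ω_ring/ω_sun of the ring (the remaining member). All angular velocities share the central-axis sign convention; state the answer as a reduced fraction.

N_ring = 26 + 2·30 = 86
26(ω_s−ω_c) = −86(ω_r−ω_c),  ω_c=0, ω_s=1
ω_r = 0 − (26/86)(1−0) = -13/43
ω_r/ω_s = -13/43

-13/43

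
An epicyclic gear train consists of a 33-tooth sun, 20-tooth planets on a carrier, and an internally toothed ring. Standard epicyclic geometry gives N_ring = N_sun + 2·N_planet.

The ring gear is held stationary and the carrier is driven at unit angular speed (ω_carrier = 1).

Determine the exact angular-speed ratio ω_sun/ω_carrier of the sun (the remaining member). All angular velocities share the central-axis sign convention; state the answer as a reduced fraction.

106/33

N_ring = 33 + 2·20 = 73
33(ω_s−ω_c) = −73(ω_r−ω_c),  ω_r=0, ω_c=1
ω_s = 1 − (73/33)(0−1) = 106/33
ω_s/ω_c = 106/33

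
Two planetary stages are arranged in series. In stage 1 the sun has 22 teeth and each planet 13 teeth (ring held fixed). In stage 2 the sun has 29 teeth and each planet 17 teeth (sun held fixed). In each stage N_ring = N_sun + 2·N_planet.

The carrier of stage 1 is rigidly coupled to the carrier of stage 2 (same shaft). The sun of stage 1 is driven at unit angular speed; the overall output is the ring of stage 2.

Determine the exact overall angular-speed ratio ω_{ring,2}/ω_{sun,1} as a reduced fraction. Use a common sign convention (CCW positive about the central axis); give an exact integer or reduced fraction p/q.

1012/2205

Stage 1: N_ring = 22 + 2·13 = 48
Stage 1: 22(ω_s−ω_c) = −48(ω_r−ω_c),  ω_r=0, ω_s=1
Stage 1: 22(1−ω_c) = −48(0−ω_c)  ⇒  70ω_c = 22  ⇒  ω_c = 11/35
  ⇒ ω_c¹/ω_s¹ = 11/35
Stage 2: N_ring = 29 + 2·17 = 63
Stage 2: 29(ω_s−ω_c) = −63(ω_r−ω_c),  ω_s=0, ω_c=1
Stage 2: ω_r = 1 − (29/63)(0−1) = 92/63
  ⇒ ω_r²/ω_c² = 92/63
Coupling ω_c² = ω_c¹ ⇒ overall = 11/35 × 92/63 = 1012/2205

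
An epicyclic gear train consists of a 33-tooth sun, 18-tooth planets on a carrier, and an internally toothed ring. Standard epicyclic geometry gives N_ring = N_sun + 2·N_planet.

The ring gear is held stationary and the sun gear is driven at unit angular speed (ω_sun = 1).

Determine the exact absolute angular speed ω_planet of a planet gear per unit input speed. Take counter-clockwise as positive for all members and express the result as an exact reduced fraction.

-11/12

N_ring = 33 + 2·18 = 69
33(ω_s−ω_c) = −69(ω_r−ω_c),  ω_r=0, ω_s=1
33(1−ω_c) = −69(0−ω_c)  ⇒  102ω_c = 33  ⇒  ω_c = 11/34
sun–planet: 33·(1−11/34) = −18·(ω_p−ω_c)  ⇒  ω_p−ω_c = −(33/18)·(23/34) = -253/204
ω_p = 11/34 − 253/204 = -11/12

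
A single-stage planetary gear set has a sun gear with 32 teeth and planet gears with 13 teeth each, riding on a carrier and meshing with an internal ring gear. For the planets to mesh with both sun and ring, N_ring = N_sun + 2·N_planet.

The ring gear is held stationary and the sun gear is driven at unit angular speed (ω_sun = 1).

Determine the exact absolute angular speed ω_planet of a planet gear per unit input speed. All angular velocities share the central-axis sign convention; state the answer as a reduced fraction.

-16/13

N_ring = 32 + 2·13 = 58
32(ω_s−ω_c) = −58(ω_r−ω_c),  ω_r=0, ω_s=1
32(1−ω_c) = −58(0−ω_c)  ⇒  90ω_c = 32  ⇒  ω_c = 16/45
sun–planet: 32·(1−16/45) = −13·(ω_p−ω_c)  ⇒  ω_p−ω_c = −(32/13)·(29/45) = -928/585
ω_p = 16/45 − 928/585 = -16/13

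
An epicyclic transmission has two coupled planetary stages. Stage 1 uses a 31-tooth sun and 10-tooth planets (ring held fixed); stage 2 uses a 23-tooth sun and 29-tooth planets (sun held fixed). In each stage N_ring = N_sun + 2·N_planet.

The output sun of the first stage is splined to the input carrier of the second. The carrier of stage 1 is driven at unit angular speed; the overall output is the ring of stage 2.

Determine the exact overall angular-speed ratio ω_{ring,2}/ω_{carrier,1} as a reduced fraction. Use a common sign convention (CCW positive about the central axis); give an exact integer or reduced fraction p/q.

8528/2511

Stage 1: N_ring = 31 + 2·10 = 51
Stage 1: 31(ω_s−ω_c) = −51(ω_r−ω_c),  ω_r=0, ω_c=1
Stage 1: ω_s = 1 − (51/31)(0−1) = 82/31
  ⇒ ω_s¹/ω_c¹ = 82/31
Stage 2: N_ring = 23 + 2·29 = 81
Stage 2: 23(ω_s−ω_c) = −81(ω_r−ω_c),  ω_s=0, ω_c=1
Stage 2: ω_r = 1 − (23/81)(0−1) = 104/81
  ⇒ ω_r²/ω_c² = 104/81
Coupling ω_c² = ω_s¹ ⇒ overall = 82/31 × 104/81 = 8528/2511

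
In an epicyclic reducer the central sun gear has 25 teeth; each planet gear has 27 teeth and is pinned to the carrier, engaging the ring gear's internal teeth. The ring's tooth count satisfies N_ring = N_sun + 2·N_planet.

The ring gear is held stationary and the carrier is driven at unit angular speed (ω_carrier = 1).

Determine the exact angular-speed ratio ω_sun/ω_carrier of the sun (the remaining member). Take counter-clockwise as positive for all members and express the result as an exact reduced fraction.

104/25

N_ring = 25 + 2·27 = 79
25(ω_s−ω_c) = −79(ω_r−ω_c),  ω_r=0, ω_c=1
ω_s = 1 − (79/25)(0−1) = 104/25
ω_s/ω_c = 104/25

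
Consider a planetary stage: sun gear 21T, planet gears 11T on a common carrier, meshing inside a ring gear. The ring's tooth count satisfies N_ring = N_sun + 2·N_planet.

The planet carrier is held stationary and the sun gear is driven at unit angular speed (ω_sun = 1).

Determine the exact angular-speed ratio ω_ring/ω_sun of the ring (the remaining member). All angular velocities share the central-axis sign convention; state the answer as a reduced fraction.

-21/43

N_ring = 21 + 2·11 = 43
21(ω_s−ω_c) = −43(ω_r−ω_c),  ω_c=0, ω_s=1
ω_r = 0 − (21/43)(1−0) = -21/43
ω_r/ω_s = -21/43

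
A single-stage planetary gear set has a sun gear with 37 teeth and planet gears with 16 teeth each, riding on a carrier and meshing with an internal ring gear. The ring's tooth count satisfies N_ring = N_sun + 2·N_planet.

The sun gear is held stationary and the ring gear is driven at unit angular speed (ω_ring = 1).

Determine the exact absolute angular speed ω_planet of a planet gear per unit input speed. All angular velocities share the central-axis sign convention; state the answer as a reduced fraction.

69/32

N_ring = 37 + 2·16 = 69
37(ω_s−ω_c) = −69(ω_r−ω_c),  ω_s=0, ω_r=1
37(0−ω_c) = −69(1−ω_c)  ⇒  106ω_c = 69  ⇒  ω_c = 69/106
sun–planet: 37·(0−69/106) = −16·(ω_p−ω_c)  ⇒  ω_p−ω_c = −(37/16)·(-69/106) = 2553/1696
ω_p = 69/106 + 2553/1696 = 69/32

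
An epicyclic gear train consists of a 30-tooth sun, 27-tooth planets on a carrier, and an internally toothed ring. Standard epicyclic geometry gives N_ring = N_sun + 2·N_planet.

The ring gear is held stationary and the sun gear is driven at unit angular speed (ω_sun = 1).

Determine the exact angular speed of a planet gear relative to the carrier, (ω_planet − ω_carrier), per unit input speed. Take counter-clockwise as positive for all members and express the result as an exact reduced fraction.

-140/171

N_ring = 30 + 2·27 = 84
30(ω_s−ω_c) = −84(ω_r−ω_c),  ω_r=0, ω_s=1
30(1−ω_c) = −84(0−ω_c)  ⇒  114ω_c = 30  ⇒  ω_c = 5/19
sun–planet: 30·(1−5/19) = −27·(ω_p−ω_c)  ⇒  ω_p−ω_c = −(30/27)·(14/19) = -140/171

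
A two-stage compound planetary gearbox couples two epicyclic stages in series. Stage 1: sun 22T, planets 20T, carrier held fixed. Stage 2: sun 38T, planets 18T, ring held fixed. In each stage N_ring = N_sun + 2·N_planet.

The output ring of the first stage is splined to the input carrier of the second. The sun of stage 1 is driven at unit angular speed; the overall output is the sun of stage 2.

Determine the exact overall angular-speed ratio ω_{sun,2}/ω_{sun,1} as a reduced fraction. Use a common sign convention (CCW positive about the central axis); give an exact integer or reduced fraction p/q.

Stage 1: N_ring = 22 + 2·20 = 62
Stage 1: 22(ω_s−ω_c) = −62(ω_r−ω_c),  ω_c=0, ω_s=1
Stage 1: ω_r = 0 − (22/62)(1−0) = -11/31
  ⇒ ω_r¹/ω_s¹ = -11/31
Stage 2: N_ring = 38 + 2·18 = 74
Stage 2: 38(ω_s−ω_c) = −74(ω_r−ω_c),  ω_r=0, ω_c=1
Stage 2: ω_s = 1 − (74/38)(0−1) = 56/19
  ⇒ ω_s²/ω_c² = 56/19
Coupling ω_c² = ω_r¹ ⇒ overall = -11/31 × 56/19 = -616/589

-616/589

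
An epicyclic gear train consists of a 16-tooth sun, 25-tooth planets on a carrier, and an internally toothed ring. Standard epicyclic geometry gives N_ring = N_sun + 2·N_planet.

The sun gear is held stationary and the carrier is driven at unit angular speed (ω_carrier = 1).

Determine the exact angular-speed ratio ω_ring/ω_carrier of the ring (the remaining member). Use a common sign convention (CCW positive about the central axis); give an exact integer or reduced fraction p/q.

41/33

N_ring = 16 + 2·25 = 66
16(ω_s−ω_c) = −66(ω_r−ω_c),  ω_s=0, ω_c=1
ω_r = 1 − (16/66)(0−1) = 41/33
ω_r/ω_c = 41/33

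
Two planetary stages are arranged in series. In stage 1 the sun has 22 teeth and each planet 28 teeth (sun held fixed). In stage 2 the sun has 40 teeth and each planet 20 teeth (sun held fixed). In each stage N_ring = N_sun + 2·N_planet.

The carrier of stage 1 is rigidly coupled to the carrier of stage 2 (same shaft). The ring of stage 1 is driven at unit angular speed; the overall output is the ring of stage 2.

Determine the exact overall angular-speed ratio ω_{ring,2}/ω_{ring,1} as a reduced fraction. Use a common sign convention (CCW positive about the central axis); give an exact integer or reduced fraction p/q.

Stage 1: N_ring = 22 + 2·28 = 78
Stage 1: 22(ω_s−ω_c) = −78(ω_r−ω_c),  ω_s=0, ω_r=1
Stage 1: 22(0−ω_c) = −78(1−ω_c)  ⇒  100ω_c = 78  ⇒  ω_c = 39/50
  ⇒ ω_c¹/ω_r¹ = 39/50
Stage 2: N_ring = 40 + 2·20 = 80
Stage 2: 40(ω_s−ω_c) = −80(ω_r−ω_c),  ω_s=0, ω_c=1
Stage 2: ω_r = 1 − (40/80)(0−1) = 3/2
  ⇒ ω_r²/ω_c² = 3/2
Coupling ω_c² = ω_c¹ ⇒ overall = 39/50 × 3/2 = 117/100

117/100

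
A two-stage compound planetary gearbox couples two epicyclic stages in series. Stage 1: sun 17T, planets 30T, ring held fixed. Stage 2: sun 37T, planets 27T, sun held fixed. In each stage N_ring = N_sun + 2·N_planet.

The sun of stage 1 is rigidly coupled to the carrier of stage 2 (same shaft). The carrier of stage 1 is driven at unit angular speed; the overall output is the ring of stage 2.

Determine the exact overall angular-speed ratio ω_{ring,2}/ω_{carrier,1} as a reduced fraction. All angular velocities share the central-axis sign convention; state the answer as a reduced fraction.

Stage 1: N_ring = 17 + 2·30 = 77
Stage 1: 17(ω_s−ω_c) = −77(ω_r−ω_c),  ω_r=0, ω_c=1
Stage 1: ω_s = 1 − (77/17)(0−1) = 94/17
  ⇒ ω_s¹/ω_c¹ = 94/17
Stage 2: N_ring = 37 + 2·27 = 91
Stage 2: 37(ω_s−ω_c) = −91(ω_r−ω_c),  ω_s=0, ω_c=1
Stage 2: ω_r = 1 − (37/91)(0−1) = 128/91
  ⇒ ω_r²/ω_c² = 128/91
Coupling ω_c² = ω_s¹ ⇒ overall = 94/17 × 128/91 = 12032/1547

12032/1547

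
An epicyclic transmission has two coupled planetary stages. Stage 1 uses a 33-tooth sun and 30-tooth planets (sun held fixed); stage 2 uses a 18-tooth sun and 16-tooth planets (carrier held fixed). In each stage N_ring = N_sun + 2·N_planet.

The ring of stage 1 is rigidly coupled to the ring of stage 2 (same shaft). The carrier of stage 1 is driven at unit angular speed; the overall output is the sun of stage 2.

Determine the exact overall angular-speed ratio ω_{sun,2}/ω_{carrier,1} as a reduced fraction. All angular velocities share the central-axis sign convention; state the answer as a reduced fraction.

-350/93

Stage 1: N_ring = 33 + 2·30 = 93
Stage 1: 33(ω_s−ω_c) = −93(ω_r−ω_c),  ω_s=0, ω_c=1
Stage 1: ω_r = 1 − (33/93)(0−1) = 42/31
  ⇒ ω_r¹/ω_c¹ = 42/31
Stage 2: N_ring = 18 + 2·16 = 50
Stage 2: 18(ω_s−ω_c) = −50(ω_r−ω_c),  ω_c=0, ω_r=1
Stage 2: ω_s = 0 − (50/18)(1−0) = -25/9
  ⇒ ω_s²/ω_r² = -25/9
Coupling ω_r² = ω_r¹ ⇒ overall = 42/31 × -25/9 = -350/93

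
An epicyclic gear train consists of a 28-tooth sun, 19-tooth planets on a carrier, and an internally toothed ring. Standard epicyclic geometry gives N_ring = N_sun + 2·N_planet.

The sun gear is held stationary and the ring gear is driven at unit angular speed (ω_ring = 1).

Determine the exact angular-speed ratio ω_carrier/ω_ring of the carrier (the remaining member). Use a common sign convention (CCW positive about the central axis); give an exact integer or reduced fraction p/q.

N_ring = 28 + 2·19 = 66
28(ω_s−ω_c) = −66(ω_r−ω_c),  ω_s=0, ω_r=1
28(0−ω_c) = −66(1−ω_c)  ⇒  94ω_c = 66  ⇒  ω_c = 33/47
ω_c/ω_r = 33/47

33/47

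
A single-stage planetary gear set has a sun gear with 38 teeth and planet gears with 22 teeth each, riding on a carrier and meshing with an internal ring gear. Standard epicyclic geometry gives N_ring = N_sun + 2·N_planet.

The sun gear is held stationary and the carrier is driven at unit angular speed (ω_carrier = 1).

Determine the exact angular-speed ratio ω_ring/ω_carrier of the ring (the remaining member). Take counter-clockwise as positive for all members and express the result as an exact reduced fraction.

N_ring = 38 + 2·22 = 82
38(ω_s−ω_c) = −82(ω_r−ω_c),  ω_s=0, ω_c=1
ω_r = 1 − (38/82)(0−1) = 60/41
ω_r/ω_c = 60/41

60/41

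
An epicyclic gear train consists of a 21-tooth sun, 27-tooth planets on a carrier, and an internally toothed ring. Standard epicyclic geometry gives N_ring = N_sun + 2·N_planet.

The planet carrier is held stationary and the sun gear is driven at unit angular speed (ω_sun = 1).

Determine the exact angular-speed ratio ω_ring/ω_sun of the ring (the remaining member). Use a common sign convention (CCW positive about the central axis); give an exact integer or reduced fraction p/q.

N_ring = 21 + 2·27 = 75
21(ω_s−ω_c) = −75(ω_r−ω_c),  ω_c=0, ω_s=1
ω_r = 0 − (21/75)(1−0) = -7/25
ω_r/ω_s = -7/25

-7/25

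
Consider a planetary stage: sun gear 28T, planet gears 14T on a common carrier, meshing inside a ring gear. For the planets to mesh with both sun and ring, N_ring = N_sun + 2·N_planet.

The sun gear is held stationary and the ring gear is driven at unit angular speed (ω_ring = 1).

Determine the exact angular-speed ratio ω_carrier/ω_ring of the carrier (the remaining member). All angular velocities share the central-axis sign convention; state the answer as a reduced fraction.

N_ring = 28 + 2·14 = 56
28(ω_s−ω_c) = −56(ω_r−ω_c),  ω_s=0, ω_r=1
28(0−ω_c) = −56(1−ω_c)  ⇒  84ω_c = 56  ⇒  ω_c = 2/3
ω_c/ω_r = 2/3

2/3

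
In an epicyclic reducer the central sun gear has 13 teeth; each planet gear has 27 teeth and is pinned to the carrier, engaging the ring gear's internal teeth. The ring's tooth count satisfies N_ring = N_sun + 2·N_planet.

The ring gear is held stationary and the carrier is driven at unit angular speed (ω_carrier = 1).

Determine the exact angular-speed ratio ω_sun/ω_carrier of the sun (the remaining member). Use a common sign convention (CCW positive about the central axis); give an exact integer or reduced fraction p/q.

N_ring = 13 + 2·27 = 67
13(ω_s−ω_c) = −67(ω_r−ω_c),  ω_r=0, ω_c=1
ω_s = 1 − (67/13)(0−1) = 80/13
ω_s/ω_c = 80/13

80/13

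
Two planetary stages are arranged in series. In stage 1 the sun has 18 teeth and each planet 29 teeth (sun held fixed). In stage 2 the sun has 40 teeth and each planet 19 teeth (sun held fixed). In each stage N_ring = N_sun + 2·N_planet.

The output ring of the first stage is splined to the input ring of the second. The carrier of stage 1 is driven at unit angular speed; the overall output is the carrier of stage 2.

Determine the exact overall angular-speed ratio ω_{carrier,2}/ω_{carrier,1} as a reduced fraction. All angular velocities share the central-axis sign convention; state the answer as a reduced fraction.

1833/2242

Stage 1: N_ring = 18 + 2·29 = 76
Stage 1: 18(ω_s−ω_c) = −76(ω_r−ω_c),  ω_s=0, ω_c=1
Stage 1: ω_r = 1 − (18/76)(0−1) = 47/38
  ⇒ ω_r¹/ω_c¹ = 47/38
Stage 2: N_ring = 40 + 2·19 = 78
Stage 2: 40(ω_s−ω_c) = −78(ω_r−ω_c),  ω_s=0, ω_r=1
Stage 2: 40(0−ω_c) = −78(1−ω_c)  ⇒  118ω_c = 78  ⇒  ω_c = 39/59
  ⇒ ω_c²/ω_r² = 39/59
Coupling ω_r² = ω_r¹ ⇒ overall = 47/38 × 39/59 = 1833/2242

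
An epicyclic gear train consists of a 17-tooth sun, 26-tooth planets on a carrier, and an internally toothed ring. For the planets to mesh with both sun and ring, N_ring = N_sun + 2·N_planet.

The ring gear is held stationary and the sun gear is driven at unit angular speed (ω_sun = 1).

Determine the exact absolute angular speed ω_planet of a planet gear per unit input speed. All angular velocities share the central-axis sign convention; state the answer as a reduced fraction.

-17/52

N_ring = 17 + 2·26 = 69
17(ω_s−ω_c) = −69(ω_r−ω_c),  ω_r=0, ω_s=1
17(1−ω_c) = −69(0−ω_c)  ⇒  86ω_c = 17  ⇒  ω_c = 17/86
sun–planet: 17·(1−17/86) = −26·(ω_p−ω_c)  ⇒  ω_p−ω_c = −(17/26)·(69/86) = -1173/2236
ω_p = 17/86 − 1173/2236 = -17/52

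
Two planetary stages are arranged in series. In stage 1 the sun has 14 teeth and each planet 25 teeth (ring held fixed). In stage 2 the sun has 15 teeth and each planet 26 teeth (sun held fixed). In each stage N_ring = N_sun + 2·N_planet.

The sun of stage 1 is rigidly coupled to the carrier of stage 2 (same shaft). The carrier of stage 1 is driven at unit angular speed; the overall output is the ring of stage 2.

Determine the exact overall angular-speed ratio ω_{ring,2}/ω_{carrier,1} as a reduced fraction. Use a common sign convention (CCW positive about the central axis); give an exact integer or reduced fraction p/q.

3198/469

Stage 1: N_ring = 14 + 2·25 = 64
Stage 1: 14(ω_s−ω_c) = −64(ω_r−ω_c),  ω_r=0, ω_c=1
Stage 1: ω_s = 1 − (64/14)(0−1) = 39/7
  ⇒ ω_s¹/ω_c¹ = 39/7
Stage 2: N_ring = 15 + 2·26 = 67
Stage 2: 15(ω_s−ω_c) = −67(ω_r−ω_c),  ω_s=0, ω_c=1
Stage 2: ω_r = 1 − (15/67)(0−1) = 82/67
  ⇒ ω_r²/ω_c² = 82/67
Coupling ω_c² = ω_s¹ ⇒ overall = 39/7 × 82/67 = 3198/469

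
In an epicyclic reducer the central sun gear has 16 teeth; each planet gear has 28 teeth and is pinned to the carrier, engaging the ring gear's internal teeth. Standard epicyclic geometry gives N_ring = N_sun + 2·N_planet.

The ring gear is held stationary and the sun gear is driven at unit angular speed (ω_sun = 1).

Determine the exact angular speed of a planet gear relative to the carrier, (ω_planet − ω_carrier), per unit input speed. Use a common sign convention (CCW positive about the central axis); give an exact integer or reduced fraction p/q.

-36/77

N_ring = 16 + 2·28 = 72
16(ω_s−ω_c) = −72(ω_r−ω_c),  ω_r=0, ω_s=1
16(1−ω_c) = −72(0−ω_c)  ⇒  88ω_c = 16  ⇒  ω_c = 2/11
sun–planet: 16·(1−2/11) = −28·(ω_p−ω_c)  ⇒  ω_p−ω_c = −(16/28)·(9/11) = -36/77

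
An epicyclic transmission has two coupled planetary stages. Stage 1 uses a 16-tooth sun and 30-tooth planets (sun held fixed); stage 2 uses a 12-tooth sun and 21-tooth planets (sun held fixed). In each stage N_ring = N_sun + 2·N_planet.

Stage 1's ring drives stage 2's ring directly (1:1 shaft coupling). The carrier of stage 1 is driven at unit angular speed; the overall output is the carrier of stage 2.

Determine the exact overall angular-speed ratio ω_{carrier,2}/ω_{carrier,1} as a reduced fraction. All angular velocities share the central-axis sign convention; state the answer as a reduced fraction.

207/209

Stage 1: N_ring = 16 + 2·30 = 76
Stage 1: 16(ω_s−ω_c) = −76(ω_r−ω_c),  ω_s=0, ω_c=1
Stage 1: ω_r = 1 − (16/76)(0−1) = 23/19
  ⇒ ω_r¹/ω_c¹ = 23/19
Stage 2: N_ring = 12 + 2·21 = 54
Stage 2: 12(ω_s−ω_c) = −54(ω_r−ω_c),  ω_s=0, ω_r=1
Stage 2: 12(0−ω_c) = −54(1−ω_c)  ⇒  66ω_c = 54  ⇒  ω_c = 9/11
  ⇒ ω_c²/ω_r² = 9/11
Coupling ω_r² = ω_r¹ ⇒ overall = 23/19 × 9/11 = 207/209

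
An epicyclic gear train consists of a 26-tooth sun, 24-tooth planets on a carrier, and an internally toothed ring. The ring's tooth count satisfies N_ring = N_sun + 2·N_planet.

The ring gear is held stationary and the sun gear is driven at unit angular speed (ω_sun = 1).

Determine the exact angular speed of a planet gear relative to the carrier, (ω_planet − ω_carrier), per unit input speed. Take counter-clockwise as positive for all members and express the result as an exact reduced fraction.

N_ring = 26 + 2·24 = 74
26(ω_s−ω_c) = −74(ω_r−ω_c),  ω_r=0, ω_s=1
26(1−ω_c) = −74(0−ω_c)  ⇒  100ω_c = 26  ⇒  ω_c = 13/50
sun–planet: 26·(1−13/50) = −24·(ω_p−ω_c)  ⇒  ω_p−ω_c = −(26/24)·(37/50) = -481/600

-481/600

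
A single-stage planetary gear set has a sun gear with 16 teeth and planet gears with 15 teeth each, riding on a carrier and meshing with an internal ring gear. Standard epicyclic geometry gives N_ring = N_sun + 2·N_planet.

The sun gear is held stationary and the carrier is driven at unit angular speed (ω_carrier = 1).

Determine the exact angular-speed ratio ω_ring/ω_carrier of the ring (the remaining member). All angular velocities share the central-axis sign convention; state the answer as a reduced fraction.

N_ring = 16 + 2·15 = 46
16(ω_s−ω_c) = −46(ω_r−ω_c),  ω_s=0, ω_c=1
ω_r = 1 − (16/46)(0−1) = 31/23
ω_r/ω_c = 31/23

31/23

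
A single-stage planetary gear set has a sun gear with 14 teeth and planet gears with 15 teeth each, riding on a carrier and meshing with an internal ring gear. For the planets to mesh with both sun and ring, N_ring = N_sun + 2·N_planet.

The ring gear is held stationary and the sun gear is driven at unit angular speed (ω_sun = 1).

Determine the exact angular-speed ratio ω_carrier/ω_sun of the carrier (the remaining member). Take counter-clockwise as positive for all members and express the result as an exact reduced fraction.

N_ring = 14 + 2·15 = 44
14(ω_s−ω_c) = −44(ω_r−ω_c),  ω_r=0, ω_s=1
14(1−ω_c) = −44(0−ω_c)  ⇒  58ω_c = 14  ⇒  ω_c = 7/29
ω_c/ω_s = 7/29

7/29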